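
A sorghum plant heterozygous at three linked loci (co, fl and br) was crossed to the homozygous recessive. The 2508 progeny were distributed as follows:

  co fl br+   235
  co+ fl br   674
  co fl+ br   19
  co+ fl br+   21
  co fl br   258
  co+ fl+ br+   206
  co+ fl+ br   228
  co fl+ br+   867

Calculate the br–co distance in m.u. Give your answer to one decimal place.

The two most frequent reciprocal classes, co+ fl br and co fl+ br+, are the parental types, so the F1 was co+ fl br / co fl+ br+.
The two rarest classes, co+ fl br+ and co fl+ br, are the double crossovers. Comparing them with the parentals, only the br allele has switched, so br is the middle locus and the order is fl – br – co.
Crossovers in the br–co interval produce the single-crossover classes co fl br and co+ fl+ br+ (258 + 206 = 464) plus the double crossovers (40).
RF(br–co) = (464 + 40) / 2508 = 504/2508 = 0.2010 → 20.1 m.u.

20.1 m.u.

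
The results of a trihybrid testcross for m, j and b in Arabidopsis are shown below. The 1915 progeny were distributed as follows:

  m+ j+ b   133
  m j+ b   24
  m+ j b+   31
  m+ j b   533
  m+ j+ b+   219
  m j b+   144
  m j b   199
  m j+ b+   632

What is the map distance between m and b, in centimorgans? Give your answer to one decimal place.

24.7 centimorgans

The two most frequent reciprocal classes, m+ j b and m j+ b+, are the parental types, so the F1 was m+ j b / m j+ b+.
The two rarest classes, m+ j b+ and m j+ b, are the double crossovers. Comparing them with the parentals, only the b allele has switched, so b is the middle locus and the order is j – b – m.
Crossovers in the b–m interval produce the single-crossover classes m j b and m+ j+ b+ (199 + 219 = 418) plus the double crossovers (55).
RF(b–m) = (418 + 55) / 1915 = 473/1915 = 0.2470 → 24.7 centimorgans.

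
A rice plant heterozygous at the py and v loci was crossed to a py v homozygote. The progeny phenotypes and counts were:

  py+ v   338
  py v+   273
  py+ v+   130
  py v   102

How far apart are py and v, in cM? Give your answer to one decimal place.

27.5 cM

The two most frequent classes, py+ v (338) and py v+ (273), are the parental types, so the F1 was py+ v / py v+.
The recombinant classes are py+ v+ and py v: 130 + 102 = 232.
Recombination frequency = 232/843 = 0.2752 ≈ 27.5%, i.e. 27.5 cM.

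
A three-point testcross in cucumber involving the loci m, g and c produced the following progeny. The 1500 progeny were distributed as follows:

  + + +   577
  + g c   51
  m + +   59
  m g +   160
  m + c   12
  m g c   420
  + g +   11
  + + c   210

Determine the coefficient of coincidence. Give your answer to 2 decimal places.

0.66

The two most frequent reciprocal classes, m g c and + + +, are the parental types, so the F1 was m g c / + + +.
The two rarest classes, m + c and + g +, are the double crossovers. Comparing them with the parentals, only the g allele has switched, so g is the middle locus and the order is c – g – m.
c–g: (370 + 23)/1500 = 0.2620; g–m: (110 + 23)/1500 = 0.0887.
Expected DCO frequency = 0.2620 × 0.0887 ≈ 0.02324; observed = 23/1500 ≈ 0.01533.
Coefficient of coincidence = 0.01533/0.02324 ≈ 0.66.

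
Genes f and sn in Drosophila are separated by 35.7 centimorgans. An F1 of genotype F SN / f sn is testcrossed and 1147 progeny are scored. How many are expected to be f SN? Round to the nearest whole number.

A map distance of 35.7 centimorgans corresponds to a recombination frequency of 0.357.
The F1 is F SN / f sn, so f SN is a recombinant gamete class with expected frequency r/2 = 0.357/2 = 0.1785.
Expected number = 0.1785 × 1147 = 204.74 ≈ 205.

205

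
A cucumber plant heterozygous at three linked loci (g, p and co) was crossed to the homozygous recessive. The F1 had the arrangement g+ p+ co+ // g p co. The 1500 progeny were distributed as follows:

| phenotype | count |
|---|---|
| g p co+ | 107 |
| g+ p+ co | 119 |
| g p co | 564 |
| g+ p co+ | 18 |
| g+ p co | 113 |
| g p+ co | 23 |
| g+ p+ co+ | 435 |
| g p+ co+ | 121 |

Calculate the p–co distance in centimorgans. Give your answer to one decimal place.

17.8 centimorgans

The two rarest classes, g+ p co+ and g p+ co, are the double crossovers. Comparing them with the parentals, only the p allele has switched, so p is the middle locus and the order is g – p – co.
Crossovers in the p–co interval produce the single-crossover classes g+ p+ co and g p co+ (119 + 107 = 226) plus the double crossovers (41).
RF(p–co) = (226 + 41) / 1500 = 267/1500 = 0.1780 → 17.8 centimorgans.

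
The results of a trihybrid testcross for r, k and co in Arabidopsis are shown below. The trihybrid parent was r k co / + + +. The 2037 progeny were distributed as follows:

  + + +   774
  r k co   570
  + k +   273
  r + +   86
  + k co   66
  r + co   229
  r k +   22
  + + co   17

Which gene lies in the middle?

co

The two rarest classes, r k + and + + co, are the double crossovers. Comparing them with the parentals, only the co allele has switched, so co is the middle locus and the order is r – co – k.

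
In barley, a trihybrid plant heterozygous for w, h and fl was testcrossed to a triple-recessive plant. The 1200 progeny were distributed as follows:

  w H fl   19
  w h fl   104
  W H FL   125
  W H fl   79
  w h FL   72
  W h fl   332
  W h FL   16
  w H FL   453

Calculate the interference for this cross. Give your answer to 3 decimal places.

The two most frequent reciprocal classes, W h fl and w H FL, are the parental types, so the F1 was W h fl / w H FL.
The two rarest classes, W h FL and w H fl, are the double crossovers. Comparing them with the parentals, only the fl allele has switched, so fl is the middle locus and the order is h – fl – w.
h–fl: (151 + 35)/1200 = 0.1550; fl–w: (229 + 35)/1200 = 0.2200.
Expected DCO frequency = 0.1550 × 0.2200 ≈ 0.03410; observed = 35/1200 ≈ 0.02917.
Coefficient of coincidence = 0.02917/0.03410 ≈ 0.855; interference = 1 − 0.855 = 0.145.

0.145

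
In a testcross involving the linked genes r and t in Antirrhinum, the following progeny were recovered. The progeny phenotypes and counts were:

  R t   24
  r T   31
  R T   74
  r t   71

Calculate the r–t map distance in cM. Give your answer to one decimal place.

27.5 cM

The two most frequent classes, R T (74) and r t (71), are the parental types, so the F1 was R T / r t.
The recombinant classes are R t and r T: 24 + 31 = 55.
Recombination frequency = 55/200 = 0.2750 ≈ 27.5%, i.e. 27.5 cM.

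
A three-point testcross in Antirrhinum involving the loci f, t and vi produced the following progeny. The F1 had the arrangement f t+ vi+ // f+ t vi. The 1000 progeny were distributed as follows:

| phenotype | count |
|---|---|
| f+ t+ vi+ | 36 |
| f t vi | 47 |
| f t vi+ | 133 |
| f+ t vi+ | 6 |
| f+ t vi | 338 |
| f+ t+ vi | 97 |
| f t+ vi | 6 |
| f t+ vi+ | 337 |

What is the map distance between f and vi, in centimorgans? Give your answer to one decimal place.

The two rarest classes, f t+ vi and f+ t vi+, are the double crossovers. Comparing them with the parentals, only the vi allele has switched, so vi is the middle locus and the order is f – vi – t.
Crossovers in the f–vi interval produce the single-crossover classes f+ t+ vi+ and f t vi (36 + 47 = 83) plus the double crossovers (12).
RF(f–vi) = (83 + 12) / 1000 = 95/1000 = 0.0950 → 9.5 centimorgans.

9.5 centimorgans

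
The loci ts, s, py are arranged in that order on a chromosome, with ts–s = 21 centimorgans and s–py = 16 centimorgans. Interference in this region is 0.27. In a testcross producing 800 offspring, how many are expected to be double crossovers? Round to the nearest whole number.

Map distances give recombination frequencies of 0.210 and 0.160 for the two intervals.
With interference 0.27 (so coincidence = 0.73), expected double-crossover frequency = 0.210 × 0.160 × 0.73 = 0.02453.
Expected number = 0.02453 × 800 = 19.62 ≈ 20.

20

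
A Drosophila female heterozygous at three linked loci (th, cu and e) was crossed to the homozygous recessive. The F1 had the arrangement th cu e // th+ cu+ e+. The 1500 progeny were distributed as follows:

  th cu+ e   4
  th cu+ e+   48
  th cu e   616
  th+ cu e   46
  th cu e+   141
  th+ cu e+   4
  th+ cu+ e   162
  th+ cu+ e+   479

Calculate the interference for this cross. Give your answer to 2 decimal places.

The two rarest classes, th cu+ e and th+ cu e+, are the double crossovers. Comparing them with the parentals, only the cu allele has switched, so cu is the middle locus and the order is th – cu – e.
th–cu: (94 + 8)/1500 = 0.0680; cu–e: (303 + 8)/1500 = 0.2073.
Expected DCO frequency = 0.0680 × 0.2073 ≈ 0.01410; observed = 8/1500 ≈ 0.00533.
Coefficient of coincidence = 0.00533/0.01410 ≈ 0.38; interference = 1 − 0.38 = 0.62.

0.62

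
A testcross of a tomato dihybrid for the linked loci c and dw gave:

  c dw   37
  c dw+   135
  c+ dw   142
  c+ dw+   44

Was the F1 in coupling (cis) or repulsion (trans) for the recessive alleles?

The two most frequent classes are c+ dw (142) and c dw+ (135); these are the parental (non-recombinant) types.
So the F1 carried c+ dw on one chromosome and c dw+ on the other — the recessive alleles are on opposite chromosomes (trans / repulsion).

trans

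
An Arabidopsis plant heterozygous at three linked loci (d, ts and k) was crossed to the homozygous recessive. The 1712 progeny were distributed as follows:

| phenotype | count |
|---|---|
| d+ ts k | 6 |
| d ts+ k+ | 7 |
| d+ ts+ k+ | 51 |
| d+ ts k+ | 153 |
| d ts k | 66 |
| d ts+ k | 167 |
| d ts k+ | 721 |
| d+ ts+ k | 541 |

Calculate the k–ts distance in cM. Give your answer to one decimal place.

The two most frequent reciprocal classes, d+ ts+ k and d ts k+, are the parental types, so the F1 was d+ ts+ k / d ts k+.
The two rarest classes, d+ ts k and d ts+ k+, are the double crossovers. Comparing them with the parentals, only the ts allele has switched, so ts is the middle locus and the order is k – ts – d.
Crossovers in the k–ts interval produce the single-crossover classes d+ ts+ k+ and d ts k (51 + 66 = 117) plus the double crossovers (13).
RF(k–ts) = (117 + 13) / 1712 = 130/1712 = 0.0759 → 7.6 cM.

7.6 cM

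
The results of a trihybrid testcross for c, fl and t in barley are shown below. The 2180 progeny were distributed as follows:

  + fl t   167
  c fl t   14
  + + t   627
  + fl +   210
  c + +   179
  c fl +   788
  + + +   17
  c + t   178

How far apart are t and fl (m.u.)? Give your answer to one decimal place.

The two most frequent reciprocal classes, c fl + and + + t, are the parental types, so the F1 was c fl + / + + t.
The two rarest classes, c fl t and + + +, are the double crossovers. Comparing them with the parentals, only the t allele has switched, so t is the middle locus and the order is fl – t – c.
Crossovers in the fl–t interval produce the single-crossover classes c + + and + fl t (179 + 167 = 346) plus the double crossovers (31).
RF(fl–t) = (346 + 31) / 2180 = 377/2180 = 0.1729 → 17.3 m.u.

17.3 m.u.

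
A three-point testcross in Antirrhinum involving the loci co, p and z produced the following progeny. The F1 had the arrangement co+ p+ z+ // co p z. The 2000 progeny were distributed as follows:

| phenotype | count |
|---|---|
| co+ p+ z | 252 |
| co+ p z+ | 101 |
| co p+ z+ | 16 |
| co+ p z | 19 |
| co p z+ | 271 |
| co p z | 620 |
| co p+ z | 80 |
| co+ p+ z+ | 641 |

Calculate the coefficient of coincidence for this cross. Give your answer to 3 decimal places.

The two rarest classes, co p+ z+ and co+ p z, are the double crossovers. Comparing them with the parentals, only the co allele has switched, so co is the middle locus and the order is p – co – z.
p–co: (181 + 35)/2000 = 0.1080; co–z: (523 + 35)/2000 = 0.2790.
Expected DCO frequency = 0.1080 × 0.2790 ≈ 0.03013; observed = 35/2000 ≈ 0.01750.
Coefficient of coincidence = 0.01750/0.03013 ≈ 0.581.

0.581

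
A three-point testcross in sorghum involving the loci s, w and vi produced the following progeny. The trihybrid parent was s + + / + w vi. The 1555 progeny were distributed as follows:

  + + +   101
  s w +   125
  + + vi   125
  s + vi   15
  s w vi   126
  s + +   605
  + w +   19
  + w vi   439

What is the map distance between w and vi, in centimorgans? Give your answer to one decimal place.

The two rarest classes, s + vi and + w +, are the double crossovers. Comparing them with the parentals, only the vi allele has switched, so vi is the middle locus and the order is w – vi – s.
Crossovers in the w–vi interval produce the single-crossover classes s w + and + + vi (125 + 125 = 250) plus the double crossovers (34).
RF(w–vi) = (250 + 34) / 1555 = 284/1555 = 0.1826 → 18.3 centimorgans.

18.3 centimorgans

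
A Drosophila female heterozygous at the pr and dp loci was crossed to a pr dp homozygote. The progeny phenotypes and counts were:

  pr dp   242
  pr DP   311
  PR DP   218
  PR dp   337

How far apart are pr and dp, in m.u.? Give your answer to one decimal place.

41.5 m.u.

The two most frequent classes, PR dp (337) and pr DP (311), are the parental types, so the F1 was PR dp / pr DP.
The recombinant classes are PR DP and pr dp: 218 + 242 = 460.
Recombination frequency = 460/1108 = 0.4152 ≈ 41.5%, i.e. 41.5 m.u.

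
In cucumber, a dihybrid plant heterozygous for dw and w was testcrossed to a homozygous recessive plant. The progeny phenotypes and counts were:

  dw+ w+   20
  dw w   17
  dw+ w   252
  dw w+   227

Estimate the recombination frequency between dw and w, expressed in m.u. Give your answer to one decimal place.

7.2 m.u.

The two most frequent classes, dw+ w (252) and dw w+ (227), are the parental types, so the F1 was dw+ w / dw w+.
The recombinant classes are dw+ w+ and dw w: 20 + 17 = 37.
Recombination frequency = 37/516 = 0.0717 ≈ 7.2%, i.e. 7.2 m.u.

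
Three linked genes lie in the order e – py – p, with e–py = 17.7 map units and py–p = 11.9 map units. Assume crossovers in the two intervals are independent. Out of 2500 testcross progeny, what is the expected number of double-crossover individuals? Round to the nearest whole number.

53

Map distances give recombination frequencies of 0.177 and 0.119 for the two intervals.
With no interference, expected double-crossover frequency = 0.177 × 0.119 = 0.02106.
Expected number = 0.02106 × 2500 = 52.66 ≈ 53.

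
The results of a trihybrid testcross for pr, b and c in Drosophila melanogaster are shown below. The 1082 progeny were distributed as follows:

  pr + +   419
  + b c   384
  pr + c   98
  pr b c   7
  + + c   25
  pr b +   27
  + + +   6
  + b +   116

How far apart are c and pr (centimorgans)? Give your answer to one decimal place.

21.0 centimorgans

The two most frequent reciprocal classes, + b c and pr + +, are the parental types, so the F1 was + b c / pr + +.
The two rarest classes, pr b c and + + +, are the double crossovers. Comparing them with the parentals, only the pr allele has switched, so pr is the middle locus and the order is b – pr – c.
Crossovers in the pr–c interval produce the single-crossover classes + b + and pr + c (116 + 98 = 214) plus the double crossovers (13).
RF(pr–c) = (214 + 13) / 1082 = 227/1082 = 0.2098 → 21.0 centimorgans.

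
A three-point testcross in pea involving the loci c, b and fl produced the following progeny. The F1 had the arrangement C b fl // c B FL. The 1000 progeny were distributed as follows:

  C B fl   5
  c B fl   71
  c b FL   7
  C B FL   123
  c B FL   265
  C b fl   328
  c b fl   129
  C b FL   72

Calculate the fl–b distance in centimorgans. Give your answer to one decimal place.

The two rarest classes, C B fl and c b FL, are the double crossovers. Comparing them with the parentals, only the b allele has switched, so b is the middle locus and the order is fl – b – c.
Crossovers in the fl–b interval produce the single-crossover classes C b FL and c B fl (72 + 71 = 143) plus the double crossovers (12).
RF(fl–b) = (143 + 12) / 1000 = 155/1000 = 0.1550 → 15.5 centimorgans.

15.5 centimorgans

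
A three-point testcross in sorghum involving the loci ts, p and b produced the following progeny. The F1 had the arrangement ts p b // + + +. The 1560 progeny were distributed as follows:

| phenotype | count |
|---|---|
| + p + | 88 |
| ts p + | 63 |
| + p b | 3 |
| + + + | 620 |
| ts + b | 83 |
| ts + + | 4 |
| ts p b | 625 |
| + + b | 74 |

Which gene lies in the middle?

ts

The two rarest classes, + p b and ts + +, are the double crossovers. Comparing them with the parentals, only the ts allele has switched, so ts is the middle locus and the order is p – ts – b.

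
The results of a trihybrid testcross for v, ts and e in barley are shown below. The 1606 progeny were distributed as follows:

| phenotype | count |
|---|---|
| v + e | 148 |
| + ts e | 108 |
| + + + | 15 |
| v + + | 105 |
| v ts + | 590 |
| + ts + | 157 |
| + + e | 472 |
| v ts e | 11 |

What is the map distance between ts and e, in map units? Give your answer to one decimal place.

The two most frequent reciprocal classes, + + e and v ts +, are the parental types, so the F1 was + + e / v ts +.
The two rarest classes, + + + and v ts e, are the double crossovers. Comparing them with the parentals, only the e allele has switched, so e is the middle locus and the order is v – e – ts.
Crossovers in the e–ts interval produce the single-crossover classes + ts e and v + + (108 + 105 = 213) plus the double crossovers (26).
RF(e–ts) = (213 + 26) / 1606 = 239/1606 = 0.1488 → 14.9 map units.

14.9 map units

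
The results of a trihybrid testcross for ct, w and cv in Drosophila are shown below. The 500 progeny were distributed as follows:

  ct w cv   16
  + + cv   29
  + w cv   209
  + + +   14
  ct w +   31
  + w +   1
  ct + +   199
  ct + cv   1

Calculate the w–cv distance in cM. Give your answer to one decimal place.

The two most frequent reciprocal classes, ct + + and + w cv, are the parental types, so the F1 was ct + + / + w cv.
The two rarest classes, ct + cv and + w +, are the double crossovers. Comparing them with the parentals, only the cv allele has switched, so cv is the middle locus and the order is ct – cv – w.
Crossovers in the cv–w interval produce the single-crossover classes ct w + and + + cv (31 + 29 = 60) plus the double crossovers (2).
RF(cv–w) = (60 + 2) / 500 = 62/500 = 0.1240 → 12.4 cM.

12.4 cM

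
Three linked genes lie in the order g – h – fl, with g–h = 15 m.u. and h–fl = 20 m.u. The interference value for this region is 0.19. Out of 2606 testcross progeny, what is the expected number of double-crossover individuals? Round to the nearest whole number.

Map distances give recombination frequencies of 0.150 and 0.200 for the two intervals.
With interference 0.19 (so coincidence = 0.81), expected double-crossover frequency = 0.150 × 0.200 × 0.81 = 0.02430.
Expected number = 0.02430 × 2606 = 63.33 ≈ 63.

63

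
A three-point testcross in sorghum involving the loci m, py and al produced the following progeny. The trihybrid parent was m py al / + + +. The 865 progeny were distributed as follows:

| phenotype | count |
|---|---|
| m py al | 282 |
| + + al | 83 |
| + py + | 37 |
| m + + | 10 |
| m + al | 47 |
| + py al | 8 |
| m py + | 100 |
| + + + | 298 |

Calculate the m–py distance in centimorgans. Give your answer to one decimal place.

The two rarest classes, + py al and m + +, are the double crossovers. Comparing them with the parentals, only the m allele has switched, so m is the middle locus and the order is py – m – al.
Crossovers in the py–m interval produce the single-crossover classes m + al and + py + (47 + 37 = 84) plus the double crossovers (18).
RF(py–m) = (84 + 18) / 865 = 102/865 = 0.1179 → 11.8 centimorgans.

11.8 centimorgans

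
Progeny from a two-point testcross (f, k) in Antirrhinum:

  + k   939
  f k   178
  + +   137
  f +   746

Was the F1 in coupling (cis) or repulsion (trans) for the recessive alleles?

The two most frequent classes are + k (939) and f + (746); these are the parental (non-recombinant) types.
So the F1 carried + k on one chromosome and f + on the other — the recessive alleles are on opposite chromosomes (trans / repulsion).

trans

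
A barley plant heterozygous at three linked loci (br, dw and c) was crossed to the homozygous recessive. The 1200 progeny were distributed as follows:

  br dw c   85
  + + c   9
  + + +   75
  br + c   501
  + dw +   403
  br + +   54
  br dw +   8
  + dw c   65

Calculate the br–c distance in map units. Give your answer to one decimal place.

The two most frequent reciprocal classes, + dw + and br + c, are the parental types, so the F1 was + dw + / br + c.
The two rarest classes, br dw + and + + c, are the double crossovers. Comparing them with the parentals, only the br allele has switched, so br is the middle locus and the order is c – br – dw.
Crossovers in the c–br interval produce the single-crossover classes + dw c and br + + (65 + 54 = 119) plus the double crossovers (17).
RF(c–br) = (119 + 17) / 1200 = 136/1200 = 0.1133 → 11.3 map units.

11.3 map units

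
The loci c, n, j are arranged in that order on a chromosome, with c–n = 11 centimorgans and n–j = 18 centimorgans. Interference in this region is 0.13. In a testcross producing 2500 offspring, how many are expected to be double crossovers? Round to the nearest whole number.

Map distances give recombination frequencies of 0.110 and 0.180 for the two intervals.
With interference 0.13 (so coincidence = 0.87), expected double-crossover frequency = 0.110 × 0.180 × 0.87 = 0.01723.
Expected number = 0.01723 × 2500 = 43.06 ≈ 43.

43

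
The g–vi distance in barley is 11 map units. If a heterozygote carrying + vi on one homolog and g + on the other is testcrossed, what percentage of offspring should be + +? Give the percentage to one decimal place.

5.5%

A map distance of 11 map units corresponds to a recombination frequency of 0.110.
The F1 is + vi / g +, so + + is a recombinant gamete class with expected frequency r/2 = 0.110/2 = 0.0550.
That is 0.0550 = 5.5% of the progeny.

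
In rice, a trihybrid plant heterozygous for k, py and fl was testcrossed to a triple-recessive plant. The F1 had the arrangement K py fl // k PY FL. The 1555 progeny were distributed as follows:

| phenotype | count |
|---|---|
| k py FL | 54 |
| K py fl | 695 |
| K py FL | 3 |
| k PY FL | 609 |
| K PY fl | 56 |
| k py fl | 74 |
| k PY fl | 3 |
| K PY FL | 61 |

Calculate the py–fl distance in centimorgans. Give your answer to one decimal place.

The two rarest classes, K py FL and k PY fl, are the double crossovers. Comparing them with the parentals, only the fl allele has switched, so fl is the middle locus and the order is py – fl – k.
Crossovers in the py–fl interval produce the single-crossover classes K PY fl and k py FL (56 + 54 = 110) plus the double crossovers (6).
RF(py–fl) = (110 + 6) / 1555 = 116/1555 = 0.0746 → 7.5 centimorgans.

7.5 centimorgans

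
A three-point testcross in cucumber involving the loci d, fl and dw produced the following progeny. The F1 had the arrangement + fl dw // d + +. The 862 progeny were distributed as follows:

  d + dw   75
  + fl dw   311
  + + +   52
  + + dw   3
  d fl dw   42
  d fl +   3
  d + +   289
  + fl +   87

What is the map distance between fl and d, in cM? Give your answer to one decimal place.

The two rarest classes, + + dw and d fl +, are the double crossovers. Comparing them with the parentals, only the fl allele has switched, so fl is the middle locus and the order is d – fl – dw.
Crossovers in the d–fl interval produce the single-crossover classes d fl dw and + + + (42 + 52 = 94) plus the double crossovers (6).
RF(d–fl) = (94 + 6) / 862 = 100/862 = 0.1160 → 11.6 cM.

11.6 cM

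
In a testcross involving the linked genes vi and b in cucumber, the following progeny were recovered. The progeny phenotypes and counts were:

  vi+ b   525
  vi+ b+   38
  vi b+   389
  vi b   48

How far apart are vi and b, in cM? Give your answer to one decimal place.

The two most frequent classes, vi+ b (525) and vi b+ (389), are the parental types, so the F1 was vi+ b / vi b+.
The recombinant classes are vi+ b+ and vi b: 38 + 48 = 86.
Recombination frequency = 86/1000 = 0.0860 ≈ 8.6%, i.e. 8.6 cM.

8.6 cM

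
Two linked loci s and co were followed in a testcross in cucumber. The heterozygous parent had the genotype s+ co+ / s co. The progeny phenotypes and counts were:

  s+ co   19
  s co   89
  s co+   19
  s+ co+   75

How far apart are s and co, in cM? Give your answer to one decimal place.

18.8 cM

The recombinant classes are s+ co and s co+: 19 + 19 = 38.
Recombination frequency = 38/202 = 0.1881 ≈ 18.8%, i.e. 18.8 cM.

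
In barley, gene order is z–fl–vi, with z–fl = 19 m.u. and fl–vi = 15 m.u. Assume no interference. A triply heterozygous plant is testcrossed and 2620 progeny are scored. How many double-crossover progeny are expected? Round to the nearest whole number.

75

Map distances give recombination frequencies of 0.190 and 0.150 for the two intervals.
With no interference, expected double-crossover frequency = 0.190 × 0.150 = 0.02850.
Expected number = 0.02850 × 2620 = 74.67 ≈ 75.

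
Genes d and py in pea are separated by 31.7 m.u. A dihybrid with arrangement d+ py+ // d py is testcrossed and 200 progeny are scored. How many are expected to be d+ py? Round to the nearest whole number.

A map distance of 31.7 m.u. corresponds to a recombination frequency of 0.317.
The F1 is d+ py+ / d py, so d+ py is a recombinant gamete class with expected frequency r/2 = 0.317/2 = 0.1585.
Expected number = 0.1585 × 200 = 31.70 ≈ 32.

32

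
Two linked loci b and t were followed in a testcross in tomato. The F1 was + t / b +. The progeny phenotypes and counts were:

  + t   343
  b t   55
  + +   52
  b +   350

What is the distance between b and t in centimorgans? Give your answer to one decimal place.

13.4 centimorgans

The recombinant classes are + + and b t: 52 + 55 = 107.
Recombination frequency = 107/800 = 0.1338 ≈ 13.4%, i.e. 13.4 centimorgans.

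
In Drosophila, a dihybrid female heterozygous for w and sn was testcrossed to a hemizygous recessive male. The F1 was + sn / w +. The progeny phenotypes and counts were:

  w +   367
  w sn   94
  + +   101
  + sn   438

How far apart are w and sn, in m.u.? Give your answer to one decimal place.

The recombinant classes are + + and w sn: 101 + 94 = 195.
Recombination frequency = 195/1000 = 0.1950 ≈ 19.5%, i.e. 19.5 m.u.

19.5 m.u.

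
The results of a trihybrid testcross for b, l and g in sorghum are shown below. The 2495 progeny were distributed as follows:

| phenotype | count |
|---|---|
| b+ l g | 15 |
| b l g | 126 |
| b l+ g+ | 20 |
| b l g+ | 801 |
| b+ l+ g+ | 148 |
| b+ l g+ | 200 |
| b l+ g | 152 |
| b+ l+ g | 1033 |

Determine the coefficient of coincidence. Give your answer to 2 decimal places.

The two most frequent reciprocal classes, b l g+ and b+ l+ g, are the parental types, so the F1 was b l g+ / b+ l+ g.
The two rarest classes, b l+ g+ and b+ l g, are the double crossovers. Comparing them with the parentals, only the l allele has switched, so l is the middle locus and the order is g – l – b.
g–l: (274 + 35)/2495 = 0.1238; l–b: (352 + 35)/2495 = 0.1551.
Expected DCO frequency = 0.1238 × 0.1551 ≈ 0.01920; observed = 35/2495 ≈ 0.01403.
Coefficient of coincidence = 0.01403/0.01920 ≈ 0.73.

0.73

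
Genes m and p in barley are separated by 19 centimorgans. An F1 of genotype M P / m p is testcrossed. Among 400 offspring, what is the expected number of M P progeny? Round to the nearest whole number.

162

A map distance of 19 centimorgans corresponds to a recombination frequency of 0.190.
The F1 is M P / m p, so M P is a parental gamete class with expected frequency (1 − r)/2 = 0.810/2 = 0.4050.
Expected number = 0.4050 × 400 = 162.00 ≈ 162.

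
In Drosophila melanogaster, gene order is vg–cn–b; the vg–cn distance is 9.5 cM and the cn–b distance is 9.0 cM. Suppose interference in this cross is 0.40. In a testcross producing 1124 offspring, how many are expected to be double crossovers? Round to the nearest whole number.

Map distances give recombination frequencies of 0.095 and 0.090 for the two intervals.
With interference 0.40 (so coincidence = 0.60), expected double-crossover frequency = 0.095 × 0.090 × 0.60 = 0.00513.
Expected number = 0.00513 × 1124 = 5.77 ≈ 6.

6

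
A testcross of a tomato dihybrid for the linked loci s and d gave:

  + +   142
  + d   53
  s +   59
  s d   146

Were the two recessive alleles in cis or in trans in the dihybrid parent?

cis

The two most frequent classes are + + (142) and s d (146); these are the parental (non-recombinant) types.
So the F1 carried + + on one chromosome and s d on the other — the recessive alleles are on the same chromosome (cis / coupling).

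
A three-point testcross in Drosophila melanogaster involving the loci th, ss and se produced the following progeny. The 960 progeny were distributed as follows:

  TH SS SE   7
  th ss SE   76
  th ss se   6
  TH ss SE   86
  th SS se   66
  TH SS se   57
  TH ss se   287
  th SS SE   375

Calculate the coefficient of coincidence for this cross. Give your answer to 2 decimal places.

0.52

The two most frequent reciprocal classes, th SS SE and TH ss se, are the parental types, so the F1 was th SS SE / TH ss se.
The two rarest classes, TH SS SE and th ss se, are the double crossovers. Comparing them with the parentals, only the th allele has switched, so th is the middle locus and the order is se – th – ss.
se–th: (152 + 13)/960 = 0.1719; th–ss: (133 + 13)/960 = 0.1521.
Expected DCO frequency = 0.1719 × 0.1521 ≈ 0.02615; observed = 13/960 ≈ 0.01354.
Coefficient of coincidence = 0.01354/0.02615 ≈ 0.52.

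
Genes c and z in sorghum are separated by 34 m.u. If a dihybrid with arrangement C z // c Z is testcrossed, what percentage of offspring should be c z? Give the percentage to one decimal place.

17.0%

A map distance of 34 m.u. corresponds to a recombination frequency of 0.340.
The F1 is C z / c Z, so c z is a recombinant gamete class with expected frequency r/2 = 0.340/2 = 0.1700.
That is 0.1700 = 17.0% of the progeny.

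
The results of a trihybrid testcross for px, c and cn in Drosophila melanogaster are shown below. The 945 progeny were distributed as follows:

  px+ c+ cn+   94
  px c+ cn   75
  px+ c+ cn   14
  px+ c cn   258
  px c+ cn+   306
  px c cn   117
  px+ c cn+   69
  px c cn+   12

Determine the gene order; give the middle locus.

The two most frequent reciprocal classes, px+ c cn and px c+ cn+, are the parental types, so the F1 was px+ c cn / px c+ cn+.
The two rarest classes, px+ c+ cn and px c cn+, are the double crossovers. Comparing them with the parentals, only the c allele has switched, so c is the middle locus and the order is cn – c – px.

c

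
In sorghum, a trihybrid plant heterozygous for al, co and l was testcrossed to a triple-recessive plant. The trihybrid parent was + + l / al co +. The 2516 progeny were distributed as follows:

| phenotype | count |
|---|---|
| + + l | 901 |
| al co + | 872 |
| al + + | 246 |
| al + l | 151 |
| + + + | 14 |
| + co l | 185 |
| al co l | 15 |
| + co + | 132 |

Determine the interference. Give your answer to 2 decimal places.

The two rarest classes, + + + and al co l, are the double crossovers. Comparing them with the parentals, only the l allele has switched, so l is the middle locus and the order is al – l – co.
al–l: (283 + 29)/2516 = 0.1240; l–co: (431 + 29)/2516 = 0.1828.
Expected DCO frequency = 0.1240 × 0.1828 ≈ 0.02267; observed = 29/2516 ≈ 0.01153.
Coefficient of coincidence = 0.01153/0.02267 ≈ 0.51; interference = 1 − 0.51 = 0.49.

0.49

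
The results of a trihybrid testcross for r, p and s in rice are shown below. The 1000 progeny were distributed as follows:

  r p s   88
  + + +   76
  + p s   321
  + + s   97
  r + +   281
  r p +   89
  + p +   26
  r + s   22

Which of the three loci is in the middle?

s

The two most frequent reciprocal classes, + p s and r + +, are the parental types, so the F1 was + p s / r + +.
The two rarest classes, + p + and r + s, are the double crossovers. Comparing them with the parentals, only the s allele has switched, so s is the middle locus and the order is p – s – r.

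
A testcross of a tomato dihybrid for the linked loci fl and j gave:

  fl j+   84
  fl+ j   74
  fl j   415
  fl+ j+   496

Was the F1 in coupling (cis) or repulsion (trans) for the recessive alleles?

The two most frequent classes are fl+ j+ (496) and fl j (415); these are the parental (non-recombinant) types.
So the F1 carried fl+ j+ on one chromosome and fl j on the other — the recessive alleles are on the same chromosome (cis / coupling).

cis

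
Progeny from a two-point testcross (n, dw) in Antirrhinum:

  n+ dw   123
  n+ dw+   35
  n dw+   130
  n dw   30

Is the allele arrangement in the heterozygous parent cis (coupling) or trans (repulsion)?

The two most frequent classes are n+ dw (123) and n dw+ (130); these are the parental (non-recombinant) types.
So the F1 carried n+ dw on one chromosome and n dw+ on the other — the recessive alleles are on opposite chromosomes (trans / repulsion).

trans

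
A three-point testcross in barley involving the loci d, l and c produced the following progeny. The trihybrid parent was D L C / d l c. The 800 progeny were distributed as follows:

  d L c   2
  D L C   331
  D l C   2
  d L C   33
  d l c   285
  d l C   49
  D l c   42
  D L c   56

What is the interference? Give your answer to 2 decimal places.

The two rarest classes, D l C and d L c, are the double crossovers. Comparing them with the parentals, only the l allele has switched, so l is the middle locus and the order is d – l – c.
d–l: (75 + 4)/800 = 0.0988; l–c: (105 + 4)/800 = 0.1363.
Expected DCO frequency = 0.0988 × 0.1363 ≈ 0.01347; observed = 4/800 ≈ 0.00500.
Coefficient of coincidence = 0.00500/0.01347 ≈ 0.37; interference = 1 − 0.37 = 0.63.

0.63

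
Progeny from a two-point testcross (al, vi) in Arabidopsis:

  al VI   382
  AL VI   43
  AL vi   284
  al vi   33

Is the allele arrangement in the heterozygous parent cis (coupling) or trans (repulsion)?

The two most frequent classes are AL vi (284) and al VI (382); these are the parental (non-recombinant) types.
So the F1 carried AL vi on one chromosome and al VI on the other — the recessive alleles are on opposite chromosomes (trans / repulsion).

trans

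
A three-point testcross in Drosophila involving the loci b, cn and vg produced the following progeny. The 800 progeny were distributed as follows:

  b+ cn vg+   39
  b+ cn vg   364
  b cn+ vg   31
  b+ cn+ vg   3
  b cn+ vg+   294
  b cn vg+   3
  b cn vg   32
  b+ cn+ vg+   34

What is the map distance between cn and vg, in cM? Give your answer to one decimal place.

9.5 cM

The two most frequent reciprocal classes, b+ cn vg and b cn+ vg+, are the parental types, so the F1 was b+ cn vg / b cn+ vg+.
The two rarest classes, b+ cn+ vg and b cn vg+, are the double crossovers. Comparing them with the parentals, only the cn allele has switched, so cn is the middle locus and the order is vg – cn – b.
Crossovers in the vg–cn interval produce the single-crossover classes b+ cn vg+ and b cn+ vg (39 + 31 = 70) plus the double crossovers (6).
RF(vg–cn) = (70 + 6) / 800 = 76/800 = 0.0950 → 9.5 cM.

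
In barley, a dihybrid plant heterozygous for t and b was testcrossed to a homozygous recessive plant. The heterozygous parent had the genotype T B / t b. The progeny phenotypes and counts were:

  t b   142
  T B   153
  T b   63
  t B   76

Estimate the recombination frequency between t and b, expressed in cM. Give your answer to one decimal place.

32.0 cM

The recombinant classes are T b and t B: 63 + 76 = 139.
Recombination frequency = 139/434 = 0.3203 ≈ 32.0%, i.e. 32.0 cM.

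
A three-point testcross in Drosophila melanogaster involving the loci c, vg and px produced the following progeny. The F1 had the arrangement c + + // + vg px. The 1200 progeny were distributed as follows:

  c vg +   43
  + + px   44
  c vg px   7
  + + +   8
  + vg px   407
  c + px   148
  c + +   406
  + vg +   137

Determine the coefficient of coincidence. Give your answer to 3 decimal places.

The two rarest classes, + + + and c vg px, are the double crossovers. Comparing them with the parentals, only the c allele has switched, so c is the middle locus and the order is vg – c – px.
vg–c: (87 + 15)/1200 = 0.0850; c–px: (285 + 15)/1200 = 0.2500.
Expected DCO frequency = 0.0850 × 0.2500 ≈ 0.02125; observed = 15/1200 ≈ 0.01250.
Coefficient of coincidence = 0.01250/0.02125 ≈ 0.588.

0.588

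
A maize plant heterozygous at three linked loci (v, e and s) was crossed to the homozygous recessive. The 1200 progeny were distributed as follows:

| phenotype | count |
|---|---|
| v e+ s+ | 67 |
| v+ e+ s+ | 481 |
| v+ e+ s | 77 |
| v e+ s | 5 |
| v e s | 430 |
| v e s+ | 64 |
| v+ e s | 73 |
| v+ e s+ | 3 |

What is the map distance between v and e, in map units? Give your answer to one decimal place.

The two most frequent reciprocal classes, v+ e+ s+ and v e s, are the parental types, so the F1 was v+ e+ s+ / v e s.
The two rarest classes, v+ e s+ and v e+ s, are the double crossovers. Comparing them with the parentals, only the e allele has switched, so e is the middle locus and the order is v – e – s.
Crossovers in the v–e interval produce the single-crossover classes v e+ s+ and v+ e s (67 + 73 = 140) plus the double crossovers (8).
RF(v–e) = (140 + 8) / 1200 = 148/1200 = 0.1233 → 12.3 map units.

12.3 map units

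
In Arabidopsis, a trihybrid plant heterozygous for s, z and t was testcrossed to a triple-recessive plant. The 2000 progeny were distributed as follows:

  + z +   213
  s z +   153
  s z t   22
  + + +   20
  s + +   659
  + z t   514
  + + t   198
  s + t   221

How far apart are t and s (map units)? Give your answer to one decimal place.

23.8 map units

The two most frequent reciprocal classes, + z t and s + +, are the parental types, so the F1 was + z t / s + +.
The two rarest classes, s z t and + + +, are the double crossovers. Comparing them with the parentals, only the s allele has switched, so s is the middle locus and the order is t – s – z.
Crossovers in the t–s interval produce the single-crossover classes + z + and s + t (213 + 221 = 434) plus the double crossovers (42).
RF(t–s) = (434 + 42) / 2000 = 476/2000 = 0.2380 → 23.8 map units.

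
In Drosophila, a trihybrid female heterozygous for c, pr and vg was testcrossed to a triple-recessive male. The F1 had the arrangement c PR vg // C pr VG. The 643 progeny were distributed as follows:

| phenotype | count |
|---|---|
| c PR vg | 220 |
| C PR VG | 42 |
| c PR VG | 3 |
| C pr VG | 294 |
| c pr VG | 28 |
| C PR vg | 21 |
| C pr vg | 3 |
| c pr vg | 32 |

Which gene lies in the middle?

vg

The two rarest classes, c PR VG and C pr vg, are the double crossovers. Comparing them with the parentals, only the vg allele has switched, so vg is the middle locus and the order is c – vg – pr.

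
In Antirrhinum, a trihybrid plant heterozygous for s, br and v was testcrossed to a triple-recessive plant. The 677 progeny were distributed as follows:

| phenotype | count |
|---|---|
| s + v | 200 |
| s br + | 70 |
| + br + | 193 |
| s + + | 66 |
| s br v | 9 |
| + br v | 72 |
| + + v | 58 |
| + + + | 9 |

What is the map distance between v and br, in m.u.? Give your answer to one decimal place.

23.0 m.u.

The two most frequent reciprocal classes, + br + and s + v, are the parental types, so the F1 was + br + / s + v.
The two rarest classes, + + + and s br v, are the double crossovers. Comparing them with the parentals, only the br allele has switched, so br is the middle locus and the order is s – br – v.
Crossovers in the br–v interval produce the single-crossover classes + br v and s + + (72 + 66 = 138) plus the double crossovers (18).
RF(br–v) = (138 + 18) / 677 = 156/677 = 0.2304 → 23.0 m.u.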